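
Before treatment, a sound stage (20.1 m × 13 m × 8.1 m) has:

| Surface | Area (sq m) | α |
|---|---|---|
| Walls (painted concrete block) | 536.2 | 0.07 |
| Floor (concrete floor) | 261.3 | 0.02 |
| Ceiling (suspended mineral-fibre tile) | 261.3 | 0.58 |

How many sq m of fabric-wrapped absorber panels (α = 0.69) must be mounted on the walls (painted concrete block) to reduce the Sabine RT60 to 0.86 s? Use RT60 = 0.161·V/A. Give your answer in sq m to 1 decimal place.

Equivalent absorption area: A₁ = 536.2×0.07 + 261.3×0.02 + 261.3×0.58 = 194.314 sq m.
V = 2116.53 m³. Target absorption A₂ = 0.161 × 2116.53 / 0.86 = 396.234 sabins.
Absorption to add: 396.234 − 194.314 = 201.920 sabins.
Net gain per sq m: Δα = 0.69 − 0.07 = 0.62.
Panel area = 201.920 / 0.62 = 325.7 sq m.

325.7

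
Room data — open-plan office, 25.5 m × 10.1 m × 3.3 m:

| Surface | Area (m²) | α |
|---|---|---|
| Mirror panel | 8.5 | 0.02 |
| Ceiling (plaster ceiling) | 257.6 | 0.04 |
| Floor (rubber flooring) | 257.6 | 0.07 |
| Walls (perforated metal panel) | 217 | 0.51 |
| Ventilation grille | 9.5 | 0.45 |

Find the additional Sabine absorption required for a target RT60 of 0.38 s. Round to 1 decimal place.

Equivalent absorption area: A₁ = 8.5*0.02 + 257.6*0.04 + 257.6*0.07 + 217*0.51 + 9.5*0.45 = 143.451 m².
Target A₂ = 0.161·849.915/0.38 = 360.096 sabins (V = 849.915 m³).
Additional absorption ΔA = 360.096 − 143.451 = 216.6 sabins.

216.6 sabins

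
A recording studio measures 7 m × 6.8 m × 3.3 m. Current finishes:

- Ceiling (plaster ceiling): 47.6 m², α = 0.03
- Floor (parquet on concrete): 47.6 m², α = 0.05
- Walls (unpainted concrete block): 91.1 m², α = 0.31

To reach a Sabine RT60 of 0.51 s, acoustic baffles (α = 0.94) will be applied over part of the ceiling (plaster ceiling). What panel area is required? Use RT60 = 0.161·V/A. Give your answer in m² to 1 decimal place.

19.3

Total absorption A₁ = 47.6×0.03 + 47.6×0.05 + 91.1×0.31
  = 1.428 + 2.380 + 28.241 = 32.049 m² sabins.
Required A₂ = 0.161·157.08/0.51 = 49.588 sabins.
ΔA needed = 49.588 − 32.049 = 17.539 sabins.
Each m² of panel replacing the ceiling (plaster ceiling) adds (0.94 − 0.03) = 0.91 sabins.
Panel area = 17.539 / 0.91 = 19.3 m².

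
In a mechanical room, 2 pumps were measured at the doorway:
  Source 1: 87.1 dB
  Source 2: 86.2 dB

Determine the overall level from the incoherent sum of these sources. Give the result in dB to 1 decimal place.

89.7 dB

Converting to relative power and adding: 10^(87.1/10) + 10^(86.2/10) = 9.297e+08.
Back to dB: 10·log₁₀ Σ = 89.7 dB.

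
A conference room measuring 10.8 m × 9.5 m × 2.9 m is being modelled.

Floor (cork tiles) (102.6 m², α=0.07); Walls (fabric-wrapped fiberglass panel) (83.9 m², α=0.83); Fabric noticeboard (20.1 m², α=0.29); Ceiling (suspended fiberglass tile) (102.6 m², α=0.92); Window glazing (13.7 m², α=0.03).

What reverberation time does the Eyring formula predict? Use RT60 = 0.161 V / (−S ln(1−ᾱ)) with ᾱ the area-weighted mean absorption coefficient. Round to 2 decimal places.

0.19 s

S = Σ Sᵢ = 322.9 m².
Σ(Sᵢαᵢ) = 102.6·0.07 + 83.9·0.83 + 20.1·0.29 + 102.6·0.92 + 13.7·0.03 = 177.451.
Mean coefficient ᾱ = A/S = 0.5496.
Eyring denominator: −S ln(1−ᾱ) = 257.551.
V = 10.8 × 9.5 × 2.9 = 297.54 m³.
T = 0.161·V/[−S·ln(1−ᾱ)] = 0.161·297.54/257.551 = 0.19 s.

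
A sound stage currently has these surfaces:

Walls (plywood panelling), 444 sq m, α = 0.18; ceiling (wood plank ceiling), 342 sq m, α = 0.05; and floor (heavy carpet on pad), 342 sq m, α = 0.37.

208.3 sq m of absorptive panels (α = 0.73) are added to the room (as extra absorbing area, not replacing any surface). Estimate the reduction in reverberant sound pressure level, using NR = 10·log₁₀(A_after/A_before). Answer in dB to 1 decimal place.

2.3 dB

Summing Sᵢαᵢ: 79.920 + 17.100 + 126.540 → A_before = 223.560 sabins.
Treatment contributes 208.3·0.73 = 152.059 sabins.
New total A_after = 375.619 sabins.
Reduction = 10 log₁₀(A_after/A_before) = 10 log₁₀(1.6802) = 2.3 dB.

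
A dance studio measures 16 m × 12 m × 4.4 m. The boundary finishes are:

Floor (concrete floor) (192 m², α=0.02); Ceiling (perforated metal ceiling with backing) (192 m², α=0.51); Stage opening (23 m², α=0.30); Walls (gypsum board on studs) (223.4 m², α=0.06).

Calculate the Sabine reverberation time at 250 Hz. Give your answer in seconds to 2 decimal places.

1.11 s

Equivalent absorption area: A = 192×0.02 + 192×0.51 + 23×0.30 + 223.4×0.06 = 122.064 m².
Room volume: 844.8 m³.
RT60 = 0.161 · V / A = 0.161 × 844.8 / 122.064 = 1.11 s.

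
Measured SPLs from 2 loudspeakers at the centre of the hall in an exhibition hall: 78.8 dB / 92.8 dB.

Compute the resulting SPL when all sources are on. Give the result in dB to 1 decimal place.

93.0 dB

Sum in the linear (power) domain: Σ 10^(Lᵢ/10) = 10^(78.8/10) + 10^(92.8/10) = 1.981e+09.
Back to dB: 10·log₁₀ Σ = 93.0 dB.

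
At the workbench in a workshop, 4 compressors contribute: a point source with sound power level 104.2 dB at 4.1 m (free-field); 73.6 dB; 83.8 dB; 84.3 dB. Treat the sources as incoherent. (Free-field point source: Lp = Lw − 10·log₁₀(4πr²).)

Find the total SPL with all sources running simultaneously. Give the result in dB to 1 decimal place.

Source at 4.1 m: Lp = 104.2 − 10·log₁₀(4π·4.1²) = 104.2 − 10·log₁₀(211.241) = 81.0 dB.
Σ 10^(Lᵢ/10) = 6.578e+08.
L_total = 10·log₁₀(6.578e+08) = 88.2 dB.

88.2 dB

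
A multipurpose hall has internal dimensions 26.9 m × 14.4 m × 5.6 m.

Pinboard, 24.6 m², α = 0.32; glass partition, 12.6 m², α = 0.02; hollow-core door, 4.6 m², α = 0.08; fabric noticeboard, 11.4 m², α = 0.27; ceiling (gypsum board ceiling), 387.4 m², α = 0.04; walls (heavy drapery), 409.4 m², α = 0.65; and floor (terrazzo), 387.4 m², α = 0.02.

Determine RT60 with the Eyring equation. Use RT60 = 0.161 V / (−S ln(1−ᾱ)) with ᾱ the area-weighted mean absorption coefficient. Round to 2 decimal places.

1.01 s

S = Σ Sᵢ = 1237.4 m².
Σ(Sᵢαᵢ) = 24.6·0.32 + 12.6·0.02 + 4.6·0.08 + 11.4·0.27 + 387.4·0.04 + 409.4·0.65 + 387.4·0.02 = 300.924.
Mean coefficient ᾱ = A/S = 0.2432.
Eyring denominator: −S ln(1−ᾱ) = 344.809.
V = 26.9 × 14.4 × 5.6 = 2169.216 m³.
T = 0.161·V/[−S·ln(1−ᾱ)] = 0.161·2169.216/344.809 = 1.01 s.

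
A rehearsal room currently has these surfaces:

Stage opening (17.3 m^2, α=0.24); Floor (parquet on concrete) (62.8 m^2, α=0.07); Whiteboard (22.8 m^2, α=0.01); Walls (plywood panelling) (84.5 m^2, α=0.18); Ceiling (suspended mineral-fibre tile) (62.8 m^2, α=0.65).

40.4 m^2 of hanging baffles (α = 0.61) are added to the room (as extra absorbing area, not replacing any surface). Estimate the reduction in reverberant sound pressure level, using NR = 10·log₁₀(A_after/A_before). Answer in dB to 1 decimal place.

A_before = Σ Sᵢαᵢ = 17.3·0.24 + 62.8·0.07 + 22.8·0.01 + 84.5·0.18 + 62.8·0.65 = 64.806 sabins.
Added absorption = 40.4 × 0.61 = 24.644 sabins.
A_after = 64.806 + 24.644 = 89.450 sabins.
Reduction = 10 log₁₀(A_after/A_before) = 10 log₁₀(1.3803) = 1.4 dB.

1.4 dB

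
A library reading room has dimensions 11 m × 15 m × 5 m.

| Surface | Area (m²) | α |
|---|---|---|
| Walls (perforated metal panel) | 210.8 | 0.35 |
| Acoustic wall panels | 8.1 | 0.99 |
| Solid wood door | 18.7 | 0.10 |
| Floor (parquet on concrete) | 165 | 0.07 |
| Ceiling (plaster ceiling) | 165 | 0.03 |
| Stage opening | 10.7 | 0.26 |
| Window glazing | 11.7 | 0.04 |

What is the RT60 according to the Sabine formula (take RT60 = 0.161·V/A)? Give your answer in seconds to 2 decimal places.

1.28 sec

Total absorption A = 210.8*0.35 + 8.1*0.99 + 18.7*0.10 + 165*0.07 + 165*0.03 + 10.7*0.26 + 11.7*0.04
  = 73.780 + 8.019 + 1.870 + 11.550 + 4.950 + 2.782 + 0.468 = 103.419 m² sabins.
V = 11·15·5 = 825 m³.
Sabine: RT60 = 0.161 × 825 / 103.419 = 1.28 s.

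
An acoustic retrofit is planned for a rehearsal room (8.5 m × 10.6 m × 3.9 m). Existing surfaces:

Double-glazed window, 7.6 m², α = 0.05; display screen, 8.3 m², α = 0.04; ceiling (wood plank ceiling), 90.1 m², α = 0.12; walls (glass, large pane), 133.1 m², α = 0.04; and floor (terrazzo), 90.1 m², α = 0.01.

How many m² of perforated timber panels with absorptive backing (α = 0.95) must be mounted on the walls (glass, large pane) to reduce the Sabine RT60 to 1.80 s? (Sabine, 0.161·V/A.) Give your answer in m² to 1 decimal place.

15.0

A₁ = Σ Sᵢαᵢ = 7.6×0.05 + 8.3×0.04 + 90.1×0.12 + 133.1×0.04 + 90.1×0.01 = 17.749 sabins.
V = 351.39 m³. Target absorption A₂ = 0.161 × 351.39 / 1.80 = 31.430 sabins.
Absorption to add: 31.430 − 17.749 = 13.681 sabins.
Net gain per m²: Δα = 0.95 − 0.04 = 0.91.
Area = ΔA/Δα = 13.681/0.91 = 15.0 m².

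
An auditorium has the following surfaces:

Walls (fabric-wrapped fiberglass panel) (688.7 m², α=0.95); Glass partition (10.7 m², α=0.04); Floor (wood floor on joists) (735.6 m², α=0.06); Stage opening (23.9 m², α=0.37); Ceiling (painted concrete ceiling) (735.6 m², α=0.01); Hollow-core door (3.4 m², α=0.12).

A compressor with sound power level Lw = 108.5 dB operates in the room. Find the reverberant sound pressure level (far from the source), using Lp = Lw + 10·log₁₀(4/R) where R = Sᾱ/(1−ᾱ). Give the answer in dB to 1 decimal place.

Σ(Sᵢαᵢ) = 688.7·0.95 + 10.7·0.04 + 735.6·0.06 + 23.9·0.37 + 735.6·0.01 + 3.4·0.12 = 715.436; total area S = 2197.9 m².
ᾱ = 715.436/2197.9 = 0.3255; R = Sᾱ/(1−ᾱ) = 715.436/(1−0.3255) = 1060.691 m².
Lp = 108.5 + 10·log₁₀(4/1060.691) = 108.5 + (-24.24) = 84.3 dB.

84.3 dB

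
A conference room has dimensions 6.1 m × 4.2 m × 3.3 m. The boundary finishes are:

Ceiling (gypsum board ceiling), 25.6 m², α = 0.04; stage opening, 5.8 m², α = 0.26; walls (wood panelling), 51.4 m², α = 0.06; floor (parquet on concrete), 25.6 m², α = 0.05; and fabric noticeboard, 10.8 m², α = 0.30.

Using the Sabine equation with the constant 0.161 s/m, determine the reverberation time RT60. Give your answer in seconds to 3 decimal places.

1.343 sec

Total absorption A = 25.6×0.04 + 5.8×0.26 + 51.4×0.06 + 25.6×0.05 + 10.8×0.30
  = 1.024 + 1.508 + 3.084 + 1.280 + 3.240 = 10.136 m² sabins.
V = 6.1·4.2·3.3 = 84.546 m³.
T = 0.161 V/A = 0.161·84.546/10.136 = 1.343 s.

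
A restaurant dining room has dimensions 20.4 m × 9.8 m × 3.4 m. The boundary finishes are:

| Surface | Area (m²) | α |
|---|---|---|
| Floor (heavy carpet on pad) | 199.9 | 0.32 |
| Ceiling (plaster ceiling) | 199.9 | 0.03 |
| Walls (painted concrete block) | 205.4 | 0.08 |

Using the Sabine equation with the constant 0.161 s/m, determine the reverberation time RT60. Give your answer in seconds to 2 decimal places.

1.27 sec

Equivalent absorption area: A = 199.9*0.32 + 199.9*0.03 + 205.4*0.08 = 86.397 m².
Room volume: 679.728 m³.
RT60 = 0.161 · V / A = 0.161 × 679.728 / 86.397 = 1.27 s.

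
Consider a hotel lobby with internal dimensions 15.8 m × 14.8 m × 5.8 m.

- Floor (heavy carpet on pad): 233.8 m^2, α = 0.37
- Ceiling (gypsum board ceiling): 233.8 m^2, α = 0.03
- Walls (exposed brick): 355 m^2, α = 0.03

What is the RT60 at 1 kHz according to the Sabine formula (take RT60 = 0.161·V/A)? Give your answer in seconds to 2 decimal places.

2.10 s

A = Σ Sᵢαᵢ = 233.8×0.37 + 233.8×0.03 + 355×0.03 = 104.170 sabins.
Volume V = 15.8 × 14.8 × 5.8 = 1356.272 m³.
Sabine: RT60 = 0.161 × 1356.272 / 104.170 = 2.10 s.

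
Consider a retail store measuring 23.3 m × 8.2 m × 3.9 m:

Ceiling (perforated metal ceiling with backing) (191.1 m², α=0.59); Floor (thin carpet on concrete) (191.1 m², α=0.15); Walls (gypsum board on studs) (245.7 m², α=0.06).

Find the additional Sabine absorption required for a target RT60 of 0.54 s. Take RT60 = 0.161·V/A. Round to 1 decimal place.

66.0 sabins

Summing Sᵢαᵢ: 112.749 + 28.665 + 14.742 → A₁ = 156.156 sabins.
V = 745.134 m³. Required absorption A₂ = 0.161 × 745.134 / 0.54 = 222.160 sabins.
ΔA = A₂ − A₁ = 222.160 − 156.156 = 66.0 sabins.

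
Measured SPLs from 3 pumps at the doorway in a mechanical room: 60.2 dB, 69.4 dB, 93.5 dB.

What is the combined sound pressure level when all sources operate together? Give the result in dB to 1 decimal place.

93.5 dB

Sum in the linear (power) domain: Σ 10^(Lᵢ/10) = 10^(60.2/10) + 10^(69.4/10) + 10^(93.5/10) = 2.248e+09.
Combined level = 10 log₁₀(2.248e+09) = 93.5 dB.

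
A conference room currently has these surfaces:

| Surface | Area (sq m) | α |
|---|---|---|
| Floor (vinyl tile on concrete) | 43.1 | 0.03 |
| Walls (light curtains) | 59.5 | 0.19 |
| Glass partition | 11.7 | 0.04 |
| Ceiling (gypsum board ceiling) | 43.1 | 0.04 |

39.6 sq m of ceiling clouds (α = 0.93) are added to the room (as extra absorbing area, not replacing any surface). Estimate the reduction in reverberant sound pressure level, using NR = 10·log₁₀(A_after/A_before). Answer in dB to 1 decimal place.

Equivalent absorption area: A_before = 43.1*0.03 + 59.5*0.19 + 11.7*0.04 + 43.1*0.04 = 14.790 sq m.
Added absorption = 39.6 × 0.93 = 36.828 sabins.
New total A_after = 51.618 sabins.
NR = 10·log₁₀(51.618/14.790) = 5.4 dB.

5.4 dB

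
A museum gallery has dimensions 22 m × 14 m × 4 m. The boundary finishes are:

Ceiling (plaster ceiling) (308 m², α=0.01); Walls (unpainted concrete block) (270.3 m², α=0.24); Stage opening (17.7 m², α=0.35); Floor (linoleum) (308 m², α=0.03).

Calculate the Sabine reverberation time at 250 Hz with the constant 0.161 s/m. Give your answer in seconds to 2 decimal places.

2.38 sec

Total absorption A = 308·0.01 + 270.3·0.24 + 17.7·0.35 + 308·0.03
  = 3.080 + 64.872 + 6.195 + 9.240 = 83.387 m² sabins.
Volume V = 22 × 14 × 4 = 1232 m³.
T = 0.161 V/A = 0.161·1232/83.387 = 2.38 s.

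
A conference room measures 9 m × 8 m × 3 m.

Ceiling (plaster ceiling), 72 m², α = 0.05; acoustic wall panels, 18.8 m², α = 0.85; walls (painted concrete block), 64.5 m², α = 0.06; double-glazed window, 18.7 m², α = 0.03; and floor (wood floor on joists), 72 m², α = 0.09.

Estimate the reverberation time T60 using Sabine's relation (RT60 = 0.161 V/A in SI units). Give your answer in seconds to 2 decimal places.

1.14 sec

Summing Sᵢαᵢ: 3.600 + 15.980 + 3.870 + 0.561 + 6.480 → A = 30.491 sabins.
Volume V = 9 × 8 × 3 = 216 m³.
Sabine: RT60 = 0.161 × 216 / 30.491 = 1.14 s.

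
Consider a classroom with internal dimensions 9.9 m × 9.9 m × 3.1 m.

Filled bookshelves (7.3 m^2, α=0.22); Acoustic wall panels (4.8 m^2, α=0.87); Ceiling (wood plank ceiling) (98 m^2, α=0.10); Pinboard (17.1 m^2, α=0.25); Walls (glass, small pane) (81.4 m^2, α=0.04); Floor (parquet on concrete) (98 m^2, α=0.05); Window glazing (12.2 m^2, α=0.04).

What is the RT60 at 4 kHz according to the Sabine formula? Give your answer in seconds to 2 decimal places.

Summing Sᵢαᵢ: 1.606 + 4.176 + 9.800 + 4.275 + 3.256 + 4.900 + 0.488 → A = 28.501 sabins.
V = 9.9·9.9·3.1 = 303.831 m³.
T = 0.161 V/A = 0.161·303.831/28.501 = 1.72 s.

1.72 sec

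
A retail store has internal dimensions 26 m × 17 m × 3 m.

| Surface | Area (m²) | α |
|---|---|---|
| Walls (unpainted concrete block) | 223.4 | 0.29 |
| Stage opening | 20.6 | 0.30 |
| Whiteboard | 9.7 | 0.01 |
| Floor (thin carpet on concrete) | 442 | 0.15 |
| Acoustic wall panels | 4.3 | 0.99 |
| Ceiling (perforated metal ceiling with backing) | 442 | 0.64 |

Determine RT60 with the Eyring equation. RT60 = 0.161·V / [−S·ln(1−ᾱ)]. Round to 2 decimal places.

0.40 s

Total surface area S = 223.4 + 20.6 + 9.7 + 442 + 4.3 + 442 = 1142.0 m².
Σ(Sᵢαᵢ) = 223.4·0.29 + 20.6·0.30 + 9.7·0.01 + 442·0.15 + 4.3·0.99 + 442·0.64 = 424.500.
Mean coefficient ᾱ = A/S = 0.3717.
Eyring denominator: −S ln(1−ᾱ) = 530.730.
V = 26 × 17 × 3 = 1326 m³.
RT60 = 0.161 × 1326 / 530.730 = 0.40 s.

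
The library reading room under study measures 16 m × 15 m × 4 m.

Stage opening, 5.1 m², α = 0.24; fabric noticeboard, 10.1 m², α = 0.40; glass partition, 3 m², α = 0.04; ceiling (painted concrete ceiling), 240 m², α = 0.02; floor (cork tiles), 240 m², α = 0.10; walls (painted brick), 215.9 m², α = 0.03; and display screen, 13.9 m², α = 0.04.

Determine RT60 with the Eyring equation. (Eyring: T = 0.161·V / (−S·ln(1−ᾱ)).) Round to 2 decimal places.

3.64 s

Total surface area S = 5.1 + 10.1 + 3 + 240 + 240 + 215.9 + 13.9 = 728.0 m².
Σ(Sᵢαᵢ) = 5.1×0.24 + 10.1×0.40 + 3×0.04 + 240×0.02 + 240×0.10 + 215.9×0.03 + 13.9×0.04 = 41.217.
ᾱ = 41.217 / 728.0 = 0.0566.
−S·ln(1−ᾱ) = −728.0 × ln(1 − 0.0566) = 42.417.
V = 16 × 15 × 4 = 960 m³.
RT60 = 0.161 × 960 / 42.417 = 3.64 s.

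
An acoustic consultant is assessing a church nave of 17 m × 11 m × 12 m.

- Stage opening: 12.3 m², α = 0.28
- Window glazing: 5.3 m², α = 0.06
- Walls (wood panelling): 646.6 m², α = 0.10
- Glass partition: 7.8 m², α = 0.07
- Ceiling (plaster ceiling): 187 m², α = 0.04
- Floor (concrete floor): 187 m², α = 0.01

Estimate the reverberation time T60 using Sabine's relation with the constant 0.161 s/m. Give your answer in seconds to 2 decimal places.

Summing Sᵢαᵢ: 3.444 + 0.318 + 64.660 + 0.546 + 7.480 + 1.870 → A = 78.318 sabins.
V = 17·11·12 = 2244 m³.
T = 0.161 V/A = 0.161·2244/78.318 = 4.61 s.

4.61 sec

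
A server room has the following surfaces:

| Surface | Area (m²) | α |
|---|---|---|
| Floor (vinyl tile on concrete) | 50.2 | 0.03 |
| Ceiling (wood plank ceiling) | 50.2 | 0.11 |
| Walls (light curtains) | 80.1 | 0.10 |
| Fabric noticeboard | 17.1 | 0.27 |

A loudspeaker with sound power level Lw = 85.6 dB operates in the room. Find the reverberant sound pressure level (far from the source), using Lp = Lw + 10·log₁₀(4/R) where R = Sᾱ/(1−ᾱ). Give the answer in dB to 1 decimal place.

Σ(Sᵢαᵢ) = 50.2×0.03 + 50.2×0.11 + 80.1×0.10 + 17.1×0.27 = 19.655; total area S = 197.6 m².
ᾱ = 0.0995, so room constant R = A/(1−ᾱ) = 21.827 m².
Lp = 85.6 + 10·log₁₀(4/21.827) = 85.6 + (-7.37) = 78.2 dB.

78.2 dB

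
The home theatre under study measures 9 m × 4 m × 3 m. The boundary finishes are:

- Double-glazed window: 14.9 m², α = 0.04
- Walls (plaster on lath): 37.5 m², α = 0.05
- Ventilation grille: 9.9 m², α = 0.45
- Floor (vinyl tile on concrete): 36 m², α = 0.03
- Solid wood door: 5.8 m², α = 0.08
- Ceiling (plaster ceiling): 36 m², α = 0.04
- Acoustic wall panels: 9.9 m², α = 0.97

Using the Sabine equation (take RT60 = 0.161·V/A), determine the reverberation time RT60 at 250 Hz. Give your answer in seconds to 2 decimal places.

0.89 seconds

Summing Sᵢαᵢ: 0.596 + 1.875 + 4.455 + 1.080 + 0.464 + 1.440 + 9.603 → A = 19.513 sabins.
V = 9·4·3 = 108 m³.
RT60 = 0.161 · V / A = 0.161 × 108 / 19.513 = 0.89 s.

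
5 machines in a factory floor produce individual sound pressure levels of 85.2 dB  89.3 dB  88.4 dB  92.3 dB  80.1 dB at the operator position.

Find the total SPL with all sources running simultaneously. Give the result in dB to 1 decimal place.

95.7 dB

Σ 10^(Lᵢ/10) = 3.675e+09.
Back to dB: 10·log₁₀ Σ = 95.7 dB.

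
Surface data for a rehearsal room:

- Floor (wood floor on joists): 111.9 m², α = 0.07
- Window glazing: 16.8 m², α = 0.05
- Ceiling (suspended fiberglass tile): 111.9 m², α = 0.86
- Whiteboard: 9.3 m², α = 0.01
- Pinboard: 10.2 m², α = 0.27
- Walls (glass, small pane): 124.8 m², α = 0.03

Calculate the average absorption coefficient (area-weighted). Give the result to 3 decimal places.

0.290

Total surface area S = 384.9 m².
A = 111.9*0.07 + 16.8*0.05 + 111.9*0.86 + 9.3*0.01 + 10.2*0.27 + 124.8*0.03 = 111.498 sabins.
ᾱ = A/S = 0.290.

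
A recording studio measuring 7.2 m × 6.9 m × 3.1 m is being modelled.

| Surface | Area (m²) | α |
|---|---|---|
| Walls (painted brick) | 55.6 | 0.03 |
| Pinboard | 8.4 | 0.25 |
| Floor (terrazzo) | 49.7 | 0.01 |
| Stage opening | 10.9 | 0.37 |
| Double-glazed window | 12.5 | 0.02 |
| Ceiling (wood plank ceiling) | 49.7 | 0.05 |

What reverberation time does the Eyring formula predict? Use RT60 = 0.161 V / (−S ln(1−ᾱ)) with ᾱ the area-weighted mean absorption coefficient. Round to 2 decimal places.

Total surface area S = 55.6 + 8.4 + 49.7 + 10.9 + 12.5 + 49.7 = 186.8 m².
Absorption A = 55.6×0.03 + 8.4×0.25 + 49.7×0.01 + 10.9×0.37 + 12.5×0.02 + 49.7×0.05 = 11.033 sabins.
ᾱ = 11.033 / 186.8 = 0.0591.
Eyring denominator: −S ln(1−ᾱ) = 11.380.
V = 7.2 × 6.9 × 3.1 = 154.008 m³.
RT60 = 0.161 × 154.008 / 11.380 = 2.18 s.

2.18 s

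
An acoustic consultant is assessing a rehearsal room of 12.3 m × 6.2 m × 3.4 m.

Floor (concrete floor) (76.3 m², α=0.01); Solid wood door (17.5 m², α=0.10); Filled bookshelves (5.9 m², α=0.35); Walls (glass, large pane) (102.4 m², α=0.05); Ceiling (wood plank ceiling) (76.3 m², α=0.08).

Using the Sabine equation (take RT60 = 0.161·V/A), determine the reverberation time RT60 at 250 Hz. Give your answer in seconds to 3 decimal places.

A = Σ Sᵢαᵢ = 76.3×0.01 + 17.5×0.10 + 5.9×0.35 + 102.4×0.05 + 76.3×0.08 = 15.802 sabins.
Room volume: 259.284 m³.
RT60 = 0.161 · V / A = 0.161 × 259.284 / 15.802 = 2.642 s.

2.642 s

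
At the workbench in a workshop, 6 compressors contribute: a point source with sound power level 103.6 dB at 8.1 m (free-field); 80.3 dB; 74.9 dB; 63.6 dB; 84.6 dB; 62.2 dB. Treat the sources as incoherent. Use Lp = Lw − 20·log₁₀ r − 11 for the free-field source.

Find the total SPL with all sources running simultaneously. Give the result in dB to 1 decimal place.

Source at 8.1 m: Lp = 103.6 − 20·log₁₀(8.1) − 11 = 74.4 dB.
Σ 10^(Lᵢ/10) = 4.58e+08.
L_total = 10·log₁₀(4.58e+08) = 86.6 dB.

86.6 dB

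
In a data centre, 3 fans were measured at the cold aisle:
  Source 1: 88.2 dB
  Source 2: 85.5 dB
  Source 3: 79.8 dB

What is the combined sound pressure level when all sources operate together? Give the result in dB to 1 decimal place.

Converting to relative power and adding: 10^(88.2/10) + 10^(85.5/10) + 10^(79.8/10) = 1.111e+09.
Combined level = 10 log₁₀(1.111e+09) = 90.5 dB.

90.5 dB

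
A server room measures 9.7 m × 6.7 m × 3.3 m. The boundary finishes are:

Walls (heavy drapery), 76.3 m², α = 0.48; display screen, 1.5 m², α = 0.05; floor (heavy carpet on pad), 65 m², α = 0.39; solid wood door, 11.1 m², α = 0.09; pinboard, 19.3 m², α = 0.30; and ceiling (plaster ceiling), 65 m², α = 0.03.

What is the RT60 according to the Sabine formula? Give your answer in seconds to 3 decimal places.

A = Σ Sᵢαᵢ = 76.3·0.48 + 1.5·0.05 + 65·0.39 + 11.1·0.09 + 19.3·0.30 + 65·0.03 = 70.788 sabins.
Volume V = 9.7 × 6.7 × 3.3 = 214.467 m³.
Sabine: RT60 = 0.161 × 214.467 / 70.788 = 0.488 s.

0.488 seconds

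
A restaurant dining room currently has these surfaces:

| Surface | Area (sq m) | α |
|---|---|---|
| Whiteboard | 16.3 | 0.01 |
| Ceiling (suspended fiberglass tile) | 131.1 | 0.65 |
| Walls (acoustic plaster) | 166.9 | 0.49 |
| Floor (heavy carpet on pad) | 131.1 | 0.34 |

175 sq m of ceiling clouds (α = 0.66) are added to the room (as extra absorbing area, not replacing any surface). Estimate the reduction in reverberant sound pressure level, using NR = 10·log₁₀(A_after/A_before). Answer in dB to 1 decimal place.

1.9 dB

Summing Sᵢαᵢ: 0.163 + 85.215 + 81.781 + 44.574 → A_before = 211.733 sabins.
Treatment contributes 175·0.66 = 115.500 sabins.
New total A_after = 327.233 sabins.
Reduction = 10 log₁₀(A_after/A_before) = 10 log₁₀(1.5455) = 1.9 dB.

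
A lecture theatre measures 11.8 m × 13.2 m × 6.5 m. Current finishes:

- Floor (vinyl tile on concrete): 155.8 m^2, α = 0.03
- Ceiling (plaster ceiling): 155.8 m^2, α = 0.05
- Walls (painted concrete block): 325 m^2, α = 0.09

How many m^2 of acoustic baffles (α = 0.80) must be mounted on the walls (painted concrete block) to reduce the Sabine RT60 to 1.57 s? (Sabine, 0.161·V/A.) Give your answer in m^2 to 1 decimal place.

A₁ = Σ Sᵢαᵢ = 155.8·0.03 + 155.8·0.05 + 325·0.09 = 41.714 sabins.
V = 1012.44 m³. Target absorption A₂ = 0.161 × 1012.44 / 1.57 = 103.823 sabins.
ΔA needed = 103.823 − 41.714 = 62.109 sabins.
Net gain per m^2: Δα = 0.80 − 0.09 = 0.71.
Panel area = 62.109 / 0.71 = 87.5 m^2.

87.5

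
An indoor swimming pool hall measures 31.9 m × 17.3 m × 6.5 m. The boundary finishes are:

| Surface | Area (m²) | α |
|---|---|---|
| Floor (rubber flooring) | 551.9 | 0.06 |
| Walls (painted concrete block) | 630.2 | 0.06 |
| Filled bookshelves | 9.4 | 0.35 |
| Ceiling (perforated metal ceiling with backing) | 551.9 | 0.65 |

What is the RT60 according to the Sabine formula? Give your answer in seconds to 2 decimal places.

Summing Sᵢαᵢ: 33.114 + 37.812 + 3.290 + 358.735 → A = 432.951 sabins.
Room volume: 3587.155 m³.
Sabine: RT60 = 0.161 × 3587.155 / 432.951 = 1.33 s.

1.33 sec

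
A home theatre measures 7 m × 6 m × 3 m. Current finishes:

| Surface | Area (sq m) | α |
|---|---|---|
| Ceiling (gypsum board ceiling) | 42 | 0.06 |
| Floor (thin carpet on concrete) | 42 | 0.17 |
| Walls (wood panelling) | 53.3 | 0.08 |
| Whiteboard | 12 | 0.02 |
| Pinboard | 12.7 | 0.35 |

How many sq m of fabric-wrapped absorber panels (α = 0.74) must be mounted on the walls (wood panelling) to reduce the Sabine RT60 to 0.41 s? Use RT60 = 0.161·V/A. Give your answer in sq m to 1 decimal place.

Total absorption A₁ = 42*0.06 + 42*0.17 + 53.3*0.08 + 12*0.02 + 12.7*0.35
  = 2.520 + 7.140 + 4.264 + 0.240 + 4.445 = 18.609 sq m sabins.
V = 126 m³. Target absorption A₂ = 0.161 × 126 / 0.41 = 49.478 sabins.
Absorption to add: 49.478 − 18.609 = 30.869 sabins.
Each sq m of panel replacing the walls (wood panelling) adds (0.74 − 0.08) = 0.66 sabins.
Area = ΔA/Δα = 30.869/0.66 = 46.8 sq m.

46.8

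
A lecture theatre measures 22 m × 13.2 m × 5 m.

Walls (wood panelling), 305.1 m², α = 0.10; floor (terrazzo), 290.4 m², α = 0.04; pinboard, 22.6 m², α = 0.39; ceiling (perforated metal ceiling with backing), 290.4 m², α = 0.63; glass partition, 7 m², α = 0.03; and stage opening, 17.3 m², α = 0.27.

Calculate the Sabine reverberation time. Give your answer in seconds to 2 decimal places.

0.98 s

Total absorption A = 305.1*0.10 + 290.4*0.04 + 22.6*0.39 + 290.4*0.63 + 7*0.03 + 17.3*0.27
  = 30.510 + 11.616 + 8.814 + 182.952 + 0.210 + 4.671 = 238.773 m² sabins.
Room volume: 1452 m³.
T = 0.161 V/A = 0.161·1452/238.773 = 0.98 s.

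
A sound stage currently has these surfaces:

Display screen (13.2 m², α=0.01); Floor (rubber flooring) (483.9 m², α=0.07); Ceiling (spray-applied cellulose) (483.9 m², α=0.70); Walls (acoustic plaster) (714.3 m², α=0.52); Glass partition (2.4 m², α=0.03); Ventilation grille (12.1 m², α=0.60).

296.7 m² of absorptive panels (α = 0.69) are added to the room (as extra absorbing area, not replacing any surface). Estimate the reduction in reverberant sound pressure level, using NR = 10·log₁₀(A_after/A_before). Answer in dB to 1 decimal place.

1.0 dB

A_before = Σ Sᵢαᵢ = 13.2×0.01 + 483.9×0.07 + 483.9×0.70 + 714.3×0.52 + 2.4×0.03 + 12.1×0.60 = 751.503 sabins.
Added absorption = 296.7 × 0.69 = 204.723 sabins.
New total A_after = 956.226 sabins.
NR = 10·log₁₀(956.226/751.503) = 1.0 dB.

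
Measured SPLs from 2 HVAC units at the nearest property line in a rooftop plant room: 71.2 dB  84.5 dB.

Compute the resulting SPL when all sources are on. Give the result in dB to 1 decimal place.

84.7 dB

Sum in the linear (power) domain: Σ 10^(Lᵢ/10) = 10^(71.2/10) + 10^(84.5/10) = 2.95e+08.
L_total = 10·log₁₀(2.95e+08) = 84.7 dB.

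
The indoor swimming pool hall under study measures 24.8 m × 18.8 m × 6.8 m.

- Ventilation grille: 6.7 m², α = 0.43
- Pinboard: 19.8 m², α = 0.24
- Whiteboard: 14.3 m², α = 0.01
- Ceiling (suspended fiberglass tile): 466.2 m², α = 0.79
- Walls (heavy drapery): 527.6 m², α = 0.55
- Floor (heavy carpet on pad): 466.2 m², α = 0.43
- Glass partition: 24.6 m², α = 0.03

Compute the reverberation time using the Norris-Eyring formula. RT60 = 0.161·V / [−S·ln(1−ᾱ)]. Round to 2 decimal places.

S = Σ Sᵢ = 1525.4 m².
Σ(Sᵢαᵢ) = 6.7×0.43 + 19.8×0.24 + 14.3×0.01 + 466.2×0.79 + 527.6×0.55 + 466.2×0.43 + 24.6×0.03 = 867.458.
Mean coefficient ᾱ = A/S = 0.5687.
Eyring denominator: −S ln(1−ᾱ) = 1282.787.
V = 24.8 × 18.8 × 6.8 = 3170.432 m³.
T = 0.161·V/[−S·ln(1−ᾱ)] = 0.161·3170.432/1282.787 = 0.40 s.

0.40 seconds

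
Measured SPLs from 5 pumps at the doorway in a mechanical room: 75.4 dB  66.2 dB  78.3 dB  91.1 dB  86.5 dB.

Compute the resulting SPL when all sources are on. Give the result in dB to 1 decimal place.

Converting to relative power and adding: 10^(75.4/10) + 10^(66.2/10) + 10^(78.3/10) + 10^(91.1/10) + 10^(86.5/10) = 1.841e+09.
Combined level = 10 log₁₀(1.841e+09) = 92.7 dB.

92.7 dB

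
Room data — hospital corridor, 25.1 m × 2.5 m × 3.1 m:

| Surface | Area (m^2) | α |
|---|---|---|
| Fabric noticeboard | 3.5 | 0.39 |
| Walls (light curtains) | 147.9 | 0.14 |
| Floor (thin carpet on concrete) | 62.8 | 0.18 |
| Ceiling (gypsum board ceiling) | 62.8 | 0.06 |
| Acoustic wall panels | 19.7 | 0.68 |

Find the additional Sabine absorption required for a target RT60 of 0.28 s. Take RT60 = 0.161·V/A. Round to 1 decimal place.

61.3 sabins

Total absorption A₁ = 3.5×0.39 + 147.9×0.14 + 62.8×0.18 + 62.8×0.06 + 19.7×0.68
  = 1.365 + 20.706 + 11.304 + 3.768 + 13.396 = 50.539 m^2 sabins.
V = 194.525 m³. Required absorption A₂ = 0.161 × 194.525 / 0.28 = 111.852 sabins.
ΔA = A₂ − A₁ = 111.852 − 50.539 = 61.3 sabins.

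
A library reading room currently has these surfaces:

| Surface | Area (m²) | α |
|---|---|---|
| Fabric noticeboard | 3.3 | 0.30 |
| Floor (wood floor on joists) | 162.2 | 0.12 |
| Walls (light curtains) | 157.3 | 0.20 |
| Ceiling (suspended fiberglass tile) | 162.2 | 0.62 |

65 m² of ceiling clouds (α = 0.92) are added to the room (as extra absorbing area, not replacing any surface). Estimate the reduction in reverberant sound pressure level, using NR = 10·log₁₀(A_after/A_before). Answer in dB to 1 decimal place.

Summing Sᵢαᵢ: 0.990 + 19.464 + 31.460 + 100.564 → A_before = 152.478 sabins.
Treatment contributes 65·0.92 = 59.800 sabins.
New total A_after = 212.278 sabins.
Reduction = 10 log₁₀(A_after/A_before) = 10 log₁₀(1.3922) = 1.4 dB.

1.4 dB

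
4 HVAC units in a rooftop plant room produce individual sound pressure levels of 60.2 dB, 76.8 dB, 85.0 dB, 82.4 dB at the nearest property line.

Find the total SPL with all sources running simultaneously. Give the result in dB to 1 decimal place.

Σ 10^(Lᵢ/10) = 5.389e+08.
Combined level = 10 log₁₀(5.389e+08) = 87.3 dB.

87.3 dB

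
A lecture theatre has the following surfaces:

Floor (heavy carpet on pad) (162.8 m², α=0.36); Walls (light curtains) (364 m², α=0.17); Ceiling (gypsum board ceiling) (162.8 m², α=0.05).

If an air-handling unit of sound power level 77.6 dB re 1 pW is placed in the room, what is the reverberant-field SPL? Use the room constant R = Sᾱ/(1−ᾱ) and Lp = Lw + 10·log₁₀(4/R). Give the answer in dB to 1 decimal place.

61.6 dB

Σ(Sᵢαᵢ) = 162.8×0.36 + 364×0.17 + 162.8×0.05 = 128.628; total area S = 689.6 m².
ᾱ = 128.628/689.6 = 0.1865; R = Sᾱ/(1−ᾱ) = 128.628/(1−0.1865) = 158.117 m².
Lp = Lw + 10 log₁₀(4/R) = 77.6 -15.97 = 61.6 dB.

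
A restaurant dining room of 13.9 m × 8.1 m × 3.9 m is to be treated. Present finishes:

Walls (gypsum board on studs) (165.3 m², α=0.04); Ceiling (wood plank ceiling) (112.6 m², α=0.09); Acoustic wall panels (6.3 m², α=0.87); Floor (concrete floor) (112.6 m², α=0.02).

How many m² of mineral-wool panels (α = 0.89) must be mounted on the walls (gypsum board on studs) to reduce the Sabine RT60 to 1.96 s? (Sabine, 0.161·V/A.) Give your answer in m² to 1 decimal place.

13.6

Equivalent absorption area: A₁ = 165.3×0.04 + 112.6×0.09 + 6.3×0.87 + 112.6×0.02 = 24.479 m².
V = 439.101 m³. Target absorption A₂ = 0.161 × 439.101 / 1.96 = 36.069 sabins.
ΔA needed = 36.069 − 24.479 = 11.590 sabins.
Each m² of panel replacing the walls (gypsum board on studs) adds (0.89 − 0.04) = 0.85 sabins.
Area = ΔA/Δα = 11.590/0.85 = 13.6 m².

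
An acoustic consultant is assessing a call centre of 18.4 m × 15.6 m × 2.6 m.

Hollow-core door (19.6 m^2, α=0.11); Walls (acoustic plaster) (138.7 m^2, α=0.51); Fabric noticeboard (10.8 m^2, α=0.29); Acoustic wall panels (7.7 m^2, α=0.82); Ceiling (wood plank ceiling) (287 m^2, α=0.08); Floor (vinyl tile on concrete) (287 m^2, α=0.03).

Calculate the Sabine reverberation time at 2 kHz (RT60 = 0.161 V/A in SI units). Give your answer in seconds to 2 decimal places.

1.05 s

Summing Sᵢαᵢ: 2.156 + 70.737 + 3.132 + 6.314 + 22.960 + 8.610 → A = 113.909 sabins.
V = 18.4·15.6·2.6 = 746.304 m³.
Sabine: RT60 = 0.161 × 746.304 / 113.909 = 1.05 s.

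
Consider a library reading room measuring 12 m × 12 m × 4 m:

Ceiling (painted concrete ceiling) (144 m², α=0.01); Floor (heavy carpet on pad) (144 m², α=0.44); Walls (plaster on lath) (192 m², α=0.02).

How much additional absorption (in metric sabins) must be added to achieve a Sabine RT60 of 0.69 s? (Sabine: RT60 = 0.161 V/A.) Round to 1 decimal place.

A₁ = Σ Sᵢαᵢ = 144·0.01 + 144·0.44 + 192·0.02 = 68.640 sabins.
Target A₂ = 0.161·576/0.69 = 134.400 sabins (V = 576 m³).
Shortfall: 134.400 − 68.640 = 65.8 sabins.

65.8 sabins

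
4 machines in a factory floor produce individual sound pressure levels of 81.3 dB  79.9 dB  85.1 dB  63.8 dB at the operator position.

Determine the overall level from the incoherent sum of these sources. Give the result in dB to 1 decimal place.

Σ 10^(Lᵢ/10) = 5.586e+08.
Back to dB: 10·log₁₀ Σ = 87.5 dB.

87.5 dB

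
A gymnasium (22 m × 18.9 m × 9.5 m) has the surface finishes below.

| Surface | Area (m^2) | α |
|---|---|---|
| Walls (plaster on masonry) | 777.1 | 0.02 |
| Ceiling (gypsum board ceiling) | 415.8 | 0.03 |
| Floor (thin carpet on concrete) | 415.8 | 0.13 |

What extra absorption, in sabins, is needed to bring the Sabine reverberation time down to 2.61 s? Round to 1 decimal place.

161.6 sabins

Summing Sᵢαᵢ: 15.542 + 12.474 + 54.054 → A₁ = 82.070 sabins.
For T = 2.61 s, need A₂ = 0.161·V/T = 0.161·3950.1/2.61 = 243.665 sabins.
ΔA = A₂ − A₁ = 243.665 − 82.070 = 161.6 sabins.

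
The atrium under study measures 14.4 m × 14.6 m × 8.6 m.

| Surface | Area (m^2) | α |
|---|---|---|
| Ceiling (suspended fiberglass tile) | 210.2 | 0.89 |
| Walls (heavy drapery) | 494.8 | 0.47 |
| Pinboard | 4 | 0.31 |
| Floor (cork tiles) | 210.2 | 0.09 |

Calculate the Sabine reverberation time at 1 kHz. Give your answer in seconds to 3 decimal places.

Total absorption A = 210.2*0.89 + 494.8*0.47 + 4*0.31 + 210.2*0.09
  = 187.078 + 232.556 + 1.240 + 18.918 = 439.792 m^2 sabins.
Room volume: 1808.064 m³.
RT60 = 0.161 · V / A = 0.161 × 1808.064 / 439.792 = 0.662 s.

0.662 sec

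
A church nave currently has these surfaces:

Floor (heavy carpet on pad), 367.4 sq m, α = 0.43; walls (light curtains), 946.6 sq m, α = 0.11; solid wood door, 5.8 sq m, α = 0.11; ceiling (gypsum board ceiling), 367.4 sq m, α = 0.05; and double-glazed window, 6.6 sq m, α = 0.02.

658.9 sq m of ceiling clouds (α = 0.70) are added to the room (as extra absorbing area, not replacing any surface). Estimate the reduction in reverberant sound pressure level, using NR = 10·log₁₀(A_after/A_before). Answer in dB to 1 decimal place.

Summing Sᵢαᵢ: 157.982 + 104.126 + 0.638 + 18.370 + 0.132 → A_before = 281.248 sabins.
Added absorption = 658.9 × 0.70 = 461.230 sabins.
New total A_after = 742.478 sabins.
NR = 10·log₁₀(742.478/281.248) = 4.2 dB.

4.2 dB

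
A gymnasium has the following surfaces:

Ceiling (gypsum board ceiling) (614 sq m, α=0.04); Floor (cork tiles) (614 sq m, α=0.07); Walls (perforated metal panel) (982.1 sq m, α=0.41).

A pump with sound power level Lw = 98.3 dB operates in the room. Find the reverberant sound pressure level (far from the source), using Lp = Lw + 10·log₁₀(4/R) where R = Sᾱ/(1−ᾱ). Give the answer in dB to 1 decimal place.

Σ(Sᵢαᵢ) = 614×0.04 + 614×0.07 + 982.1×0.41 = 470.201; total area S = 2210.1 sq m.
ᾱ = 470.201/2210.1 = 0.2128; R = Sᾱ/(1−ᾱ) = 470.201/(1−0.2128) = 597.308 sq m.
Lp = 98.3 + 10·log₁₀(4/597.308) = 98.3 + (-21.74) = 76.6 dB.

76.6 dB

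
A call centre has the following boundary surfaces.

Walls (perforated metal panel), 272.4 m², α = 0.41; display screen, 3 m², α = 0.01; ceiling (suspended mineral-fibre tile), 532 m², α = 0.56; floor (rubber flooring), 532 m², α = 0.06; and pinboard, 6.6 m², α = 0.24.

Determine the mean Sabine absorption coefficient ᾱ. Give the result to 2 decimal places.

Total surface area S = 1346.0 m².
Weighted sum Σ Sα = 443.138.
ᾱ = A/S = 0.33.

0.33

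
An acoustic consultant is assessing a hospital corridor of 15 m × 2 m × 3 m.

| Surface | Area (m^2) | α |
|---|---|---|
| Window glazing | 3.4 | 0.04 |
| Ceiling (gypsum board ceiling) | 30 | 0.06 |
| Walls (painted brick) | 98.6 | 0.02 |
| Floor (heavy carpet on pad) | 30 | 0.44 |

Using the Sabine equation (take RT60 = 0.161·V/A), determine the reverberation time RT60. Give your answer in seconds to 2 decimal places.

0.85 sec

Summing Sᵢαᵢ: 0.136 + 1.800 + 1.972 + 13.200 → A = 17.108 sabins.
Volume V = 15 × 2 × 3 = 90 m³.
T = 0.161 V/A = 0.161·90/17.108 = 0.85 s.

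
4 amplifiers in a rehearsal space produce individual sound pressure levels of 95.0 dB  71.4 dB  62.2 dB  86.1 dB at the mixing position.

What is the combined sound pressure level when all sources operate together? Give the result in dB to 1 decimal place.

Converting to relative power and adding: 10^(95.0/10) + 10^(71.4/10) + 10^(62.2/10) + 10^(86.1/10) = 3.585e+09.
Combined level = 10 log₁₀(3.585e+09) = 95.5 dB.

95.5 dB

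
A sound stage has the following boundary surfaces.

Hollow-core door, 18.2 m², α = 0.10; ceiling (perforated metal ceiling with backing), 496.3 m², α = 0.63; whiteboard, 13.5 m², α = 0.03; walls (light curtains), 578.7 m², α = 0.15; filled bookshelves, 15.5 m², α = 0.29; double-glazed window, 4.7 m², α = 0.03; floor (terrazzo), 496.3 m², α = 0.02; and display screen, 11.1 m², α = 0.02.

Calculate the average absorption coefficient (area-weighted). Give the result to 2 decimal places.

0.25

S = Σ Sᵢ = 18.2 + 496.3 + 13.5 + 578.7 + 15.5 + 4.7 + 496.3 + 11.1 = 1634.3 m².
A = 18.2*0.10 + 496.3*0.63 + 13.5*0.03 + 578.7*0.15 + 15.5*0.29 + 4.7*0.03 + 496.3*0.02 + 11.1*0.02 = 416.483 sabins.
ᾱ = A/S = 0.25.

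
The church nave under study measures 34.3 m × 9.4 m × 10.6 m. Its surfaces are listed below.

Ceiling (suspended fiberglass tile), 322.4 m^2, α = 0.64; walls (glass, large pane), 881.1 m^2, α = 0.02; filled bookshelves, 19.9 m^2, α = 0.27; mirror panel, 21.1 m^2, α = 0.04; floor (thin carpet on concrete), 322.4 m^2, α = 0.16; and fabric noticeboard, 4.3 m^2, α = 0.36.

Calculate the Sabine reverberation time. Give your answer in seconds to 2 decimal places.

Summing Sᵢαᵢ: 206.336 + 17.622 + 5.373 + 0.844 + 51.584 + 1.548 → A = 283.307 sabins.
Room volume: 3417.652 m³.
RT60 = 0.161 · V / A = 0.161 × 3417.652 / 283.307 = 1.94 s.

1.94 s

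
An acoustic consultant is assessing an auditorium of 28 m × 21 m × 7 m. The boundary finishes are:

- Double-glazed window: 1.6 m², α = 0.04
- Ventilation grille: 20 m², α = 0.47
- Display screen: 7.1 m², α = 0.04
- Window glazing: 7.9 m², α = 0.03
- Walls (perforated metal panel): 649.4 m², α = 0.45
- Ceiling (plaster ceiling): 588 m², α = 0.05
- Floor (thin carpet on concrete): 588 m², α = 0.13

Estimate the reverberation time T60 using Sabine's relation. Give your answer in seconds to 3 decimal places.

1.624 sec

Summing Sᵢαᵢ: 0.064 + 9.400 + 0.284 + 0.237 + 292.230 + 29.400 + 76.440 → A = 408.055 sabins.
Volume V = 28 × 21 × 7 = 4116 m³.
T = 0.161 V/A = 0.161·4116/408.055 = 1.624 s.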